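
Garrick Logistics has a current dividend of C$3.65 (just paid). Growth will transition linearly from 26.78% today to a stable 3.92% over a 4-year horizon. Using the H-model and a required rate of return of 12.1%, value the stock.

H-model: P₀ = D₀[(1+g_L) + H(g_S−g_L)]/(r−g_L), with H = 4/2 = 2.
P₀ = 3.65 × [(1+0.0392) + 2×(0.2678−0.0392)] / (0.121−0.0392)
   = 3.65 × 1.4964 / 0.0818 = 66.7709

C$66.77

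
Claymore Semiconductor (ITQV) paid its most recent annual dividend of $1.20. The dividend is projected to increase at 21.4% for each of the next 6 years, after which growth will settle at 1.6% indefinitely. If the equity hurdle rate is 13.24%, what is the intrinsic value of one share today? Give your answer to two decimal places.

Two-stage DDM. Project D₁…D_6 at 0.214, terminal growth 0.016, discount at r = 0.1324.
D_1 = 1.4568
D_2 = 1.7686
D_3 = 2.1470
D_4 = 2.6065
D_5 = 3.1643
D_6 = 3.8414
Terminal value at t=6: TV = D_7/(r−g) = 3.9029/(0.1324−0.016) = 33.5300
P₀ = 1.4568/(1+0.1324)^1 + 1.7686/(1+0.1324)^2 + 2.1470/(1+0.1324)^3 + 2.6065/(1+0.1324)^4 + 3.1643/(1+0.1324)^5 + 3.8414/(1+0.1324)^6 + 33.5300/(1+0.1324)^6 = 25.1518

$25.15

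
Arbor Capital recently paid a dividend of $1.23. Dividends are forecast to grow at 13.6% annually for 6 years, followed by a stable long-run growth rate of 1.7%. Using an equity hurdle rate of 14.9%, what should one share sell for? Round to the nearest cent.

$15.94

Two-stage DDM. Project D₁…D_6 at 0.136, terminal growth 0.017, discount at r = 0.149.
D_1 = 1.3973
D_2 = 1.5873
D_3 = 1.8032
D_4 = 2.0484
D_5 = 2.3270
D_6 = 2.6435
Terminal value at t=6: TV = D_7/(r−g) = 2.6884/(0.149−0.017) = 20.3668
P₀ = 1.3973/(1+0.149)^1 + 1.5873/(1+0.149)^2 + 1.8032/(1+0.149)^3 + 2.0484/(1+0.149)^4 + 2.3270/(1+0.149)^5 + 2.6435/(1+0.149)^6 + 20.3668/(1+0.149)^6 = 15.9444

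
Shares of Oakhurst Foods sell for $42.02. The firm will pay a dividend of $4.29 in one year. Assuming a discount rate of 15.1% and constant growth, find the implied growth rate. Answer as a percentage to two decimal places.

4.89%

From P₀ = D₁/(r − g), the implied growth is g = r − D₁/P₀.
g = 0.151 − 4.29/42.02 = 0.151 − 0.10209 = 0.04891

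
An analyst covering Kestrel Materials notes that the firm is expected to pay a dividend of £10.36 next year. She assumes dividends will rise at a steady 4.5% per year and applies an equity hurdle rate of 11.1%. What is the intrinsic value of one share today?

Gordon growth model: P₀ = D₁/(r − g), with D₁ = 10.36 given directly.
P₀ = 10.3600 / (0.111 − 0.045) = 10.3600 / 0.066 = 156.9697

£156.97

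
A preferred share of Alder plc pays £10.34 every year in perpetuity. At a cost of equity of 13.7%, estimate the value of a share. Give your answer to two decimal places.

£75.47

Zero-growth DDM (perpetuity): P₀ = D/r = 10.34 / 0.137 = 75.4745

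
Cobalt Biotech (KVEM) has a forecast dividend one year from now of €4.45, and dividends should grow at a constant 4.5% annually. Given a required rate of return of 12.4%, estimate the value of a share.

Gordon growth model: P₀ = D₁/(r − g), with D₁ = 4.45 given directly.
P₀ = 4.4500 / (0.124 − 0.045) = 4.4500 / 0.079 = 56.3291

€56.33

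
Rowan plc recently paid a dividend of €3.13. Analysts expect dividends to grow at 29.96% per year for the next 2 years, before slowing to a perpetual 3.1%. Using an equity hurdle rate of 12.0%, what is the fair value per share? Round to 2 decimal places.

€56.67

Two-stage DDM. Project D₁…D_2 at 0.2996, terminal growth 0.031, discount at r = 0.12.
D_1 = 4.0677
D_2 = 5.2864
Terminal value at t=2: TV = D_3/(r−g) = 5.4503/(0.12−0.031) = 61.2396
P₀ = 4.0677/(1+0.12)^1 + 5.2864/(1+0.12)^2 + 61.2396/(1+0.12)^2 = 56.6661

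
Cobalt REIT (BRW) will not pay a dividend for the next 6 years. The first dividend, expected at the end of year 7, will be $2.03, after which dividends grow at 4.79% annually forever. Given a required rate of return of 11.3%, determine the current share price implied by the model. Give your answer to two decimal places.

Deferred-dividend DDM. At t=6 the remaining stream is a growing perpetuity with first payment D_7 = 2.03.
V_6 = D_7/(r−g) = 2.03/(0.113−0.0479) = 31.1828
P₀ = V_6/(1+r)^6 = 31.1828/(1+0.113)^6 = 16.4038

$16.40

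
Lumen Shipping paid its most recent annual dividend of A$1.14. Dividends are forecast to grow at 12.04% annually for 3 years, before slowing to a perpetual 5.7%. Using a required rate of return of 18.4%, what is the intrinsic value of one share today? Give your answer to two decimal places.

Two-stage DDM. Project D₁…D_3 at 0.1204, terminal growth 0.057, discount at r = 0.184.
D_1 = 1.2773
D_2 = 1.4310
D_3 = 1.6033
Terminal value at t=3: TV = D_4/(r−g) = 1.6947/(0.184−0.057) = 13.3443
P₀ = 1.2773/(1+0.184)^1 + 1.4310/(1+0.184)^2 + 1.6033/(1+0.184)^3 + 13.3443/(1+0.184)^3 = 11.1053

A$11.11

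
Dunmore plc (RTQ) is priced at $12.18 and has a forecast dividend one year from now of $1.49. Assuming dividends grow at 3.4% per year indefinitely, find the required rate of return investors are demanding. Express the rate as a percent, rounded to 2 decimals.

Rearranging the constant-growth DDM: r = D₁/P₀ + g.
r = 1.4900 / 12.18 + 0.034 = 0.12233 + 0.034 = 0.15633

15.63%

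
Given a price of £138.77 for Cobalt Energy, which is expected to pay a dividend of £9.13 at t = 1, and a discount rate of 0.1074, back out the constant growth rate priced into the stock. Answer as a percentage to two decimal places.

From P₀ = D₁/(r − g), the implied growth is g = r − D₁/P₀.
g = 0.1074 − 9.13/138.77 = 0.1074 − 0.06579 = 0.04161

4.16%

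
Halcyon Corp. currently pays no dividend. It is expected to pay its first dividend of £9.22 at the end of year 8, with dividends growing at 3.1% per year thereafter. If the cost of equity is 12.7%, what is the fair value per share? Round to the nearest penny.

£41.59

Deferred-dividend DDM. At t=7 the remaining stream is a growing perpetuity with first payment D_8 = 9.22.
V_7 = D_8/(r−g) = 9.22/(0.127−0.031) = 96.0417
P₀ = V_7/(1+r)^7 = 96.0417/(1+0.127)^7 = 41.5903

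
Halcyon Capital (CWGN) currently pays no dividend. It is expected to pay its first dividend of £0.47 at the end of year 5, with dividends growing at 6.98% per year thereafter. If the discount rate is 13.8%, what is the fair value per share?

£4.11

Deferred-dividend DDM. At t=4 the remaining stream is a growing perpetuity with first payment D_5 = 0.47.
V_4 = D_5/(r−g) = 0.47/(0.138−0.0698) = 6.8915
P₀ = V_4/(1+r)^4 = 6.8915/(1+0.138)^4 = 4.1091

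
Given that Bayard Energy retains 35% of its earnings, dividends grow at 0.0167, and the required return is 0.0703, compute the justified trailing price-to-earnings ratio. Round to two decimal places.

Payout ratio b = 1 − 0.35 = 0.65.
Justified trailing P/E = b(1+g)/(r−g) = 0.65×(1+0.0167)/(0.0703−0.0167) = 12.3294

12.33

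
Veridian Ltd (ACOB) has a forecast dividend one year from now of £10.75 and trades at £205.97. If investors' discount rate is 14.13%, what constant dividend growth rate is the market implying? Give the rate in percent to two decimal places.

From P₀ = D₁/(r − g), the implied growth is g = r − D₁/P₀.
g = 0.1413 − 10.75/205.97 = 0.1413 − 0.05219 = 0.08911

8.91%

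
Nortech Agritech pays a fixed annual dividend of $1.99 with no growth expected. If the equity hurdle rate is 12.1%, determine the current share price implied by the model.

Zero-growth DDM (perpetuity): P₀ = D/r = 1.99 / 0.121 = 16.4463

$16.45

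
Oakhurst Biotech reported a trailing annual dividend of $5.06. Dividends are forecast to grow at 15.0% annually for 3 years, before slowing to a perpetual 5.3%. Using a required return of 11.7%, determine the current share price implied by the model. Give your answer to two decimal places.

$106.95

Two-stage DDM. Project D₁…D_3 at 0.15, terminal growth 0.053, discount at r = 0.117.
D_1 = 5.8190
D_2 = 6.6918
D_3 = 7.6956
Terminal value at t=3: TV = D_4/(r−g) = 8.1035/(0.117−0.053) = 126.6171
P₀ = 5.8190/(1+0.117)^1 + 6.6918/(1+0.117)^2 + 7.6956/(1+0.117)^3 + 126.6171/(1+0.117)^3 = 106.9464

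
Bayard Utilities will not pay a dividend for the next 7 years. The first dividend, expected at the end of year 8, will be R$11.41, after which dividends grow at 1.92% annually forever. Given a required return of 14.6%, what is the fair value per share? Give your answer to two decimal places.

Deferred-dividend DDM. At t=7 the remaining stream is a growing perpetuity with first payment D_8 = 11.41.
V_7 = D_8/(r−g) = 11.41/(0.146−0.0192) = 89.9842
P₀ = V_7/(1+r)^7 = 89.9842/(1+0.146)^7 = 34.6636

R$34.66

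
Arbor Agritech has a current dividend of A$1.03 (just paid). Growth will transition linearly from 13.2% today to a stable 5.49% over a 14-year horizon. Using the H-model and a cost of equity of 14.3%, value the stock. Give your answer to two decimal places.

A$18.64

H-model: P₀ = D₀[(1+g_L) + H(g_S−g_L)]/(r−g_L), with H = 14/2 = 7.
P₀ = 1.03 × [(1+0.0549) + 7×(0.132−0.0549)] / (0.143−0.0549)
   = 1.03 × 1.5946 / 0.0881 = 18.6429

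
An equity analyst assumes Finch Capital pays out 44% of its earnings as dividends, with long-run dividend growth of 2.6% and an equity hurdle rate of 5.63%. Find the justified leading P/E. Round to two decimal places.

Justified leading P/E = b/(r−g) = 0.44/(0.0563−0.026) = 14.5215

14.52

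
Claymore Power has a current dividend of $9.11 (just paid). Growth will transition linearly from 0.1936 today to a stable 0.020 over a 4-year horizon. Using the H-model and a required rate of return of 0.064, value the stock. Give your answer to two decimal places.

H-model: P₀ = D₀[(1+g_L) + H(g_S−g_L)]/(r−g_L), with H = 4/2 = 2.
P₀ = 9.11 × [(1+0.02) + 2×(0.1936−0.02)] / (0.064−0.02)
   = 9.11 × 1.3672 / 0.044 = 283.0725

$283.07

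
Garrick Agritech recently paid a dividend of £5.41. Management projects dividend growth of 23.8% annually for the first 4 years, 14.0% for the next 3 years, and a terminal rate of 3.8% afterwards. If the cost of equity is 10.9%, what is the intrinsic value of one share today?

£188.77

Three-stage DDM. Project D₁…D_7; terminal Gordon value at t=7 with g = 0.038; discount at r = 0.109.
D_1 = 6.6976
D_2 = 8.2916
D_3 = 10.2650
D_4 = 12.7081
D_5 = 14.4872
D_6 = 16.5154
D_7 = 18.8276
TV_7 = 19.5430/(0.109−0.038) = 275.2539
P₀ = Σ Dₜ/(1+r)ᵗ + TV_7/(1+r)^7 = 188.7658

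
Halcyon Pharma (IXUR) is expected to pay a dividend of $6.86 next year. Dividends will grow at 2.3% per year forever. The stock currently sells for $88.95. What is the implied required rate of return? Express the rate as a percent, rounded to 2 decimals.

10.01%

Rearranging the constant-growth DDM: r = D₁/P₀ + g.
r = 6.8600 / 88.95 + 0.023 = 0.07712 + 0.023 = 0.10012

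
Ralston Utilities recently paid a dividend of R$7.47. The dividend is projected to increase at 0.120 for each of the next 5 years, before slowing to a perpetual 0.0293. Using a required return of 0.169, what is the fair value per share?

R$77.34

Two-stage DDM. Project D₁…D_5 at 0.12, terminal growth 0.0293, discount at r = 0.169.
D_1 = 8.3664
D_2 = 9.3704
D_3 = 10.4948
D_4 = 11.7542
D_5 = 13.1647
Terminal value at t=5: TV = D_6/(r−g) = 13.5504/(0.169−0.0293) = 96.9965
P₀ = 8.3664/(1+0.169)^1 + 9.3704/(1+0.169)^2 + 10.4948/(1+0.169)^3 + 11.7542/(1+0.169)^4 + 13.1647/(1+0.169)^5 + 96.9965/(1+0.169)^5 = 77.3384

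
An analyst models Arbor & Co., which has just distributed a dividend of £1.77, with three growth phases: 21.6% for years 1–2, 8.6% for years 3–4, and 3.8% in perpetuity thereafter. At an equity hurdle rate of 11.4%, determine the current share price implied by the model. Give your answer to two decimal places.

£35.48

Three-stage DDM. Project D₁…D_4; terminal Gordon value at t=4 with g = 0.038; discount at r = 0.114.
D_1 = 2.1523
D_2 = 2.6172
D_3 = 2.8423
D_4 = 3.0867
TV_4 = 3.2040/(0.114−0.038) = 42.1584
P₀ = Σ Dₜ/(1+r)ᵗ + TV_4/(1+r)^4 = 35.4756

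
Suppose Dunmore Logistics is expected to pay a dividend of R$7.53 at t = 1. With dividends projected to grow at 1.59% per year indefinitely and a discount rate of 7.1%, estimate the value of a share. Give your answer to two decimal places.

Gordon growth model: P₀ = D₁/(r − g), with D₁ = 7.53 given directly.
P₀ = 7.5300 / (0.071 − 0.0159) = 7.5300 / 0.0551 = 136.6606

R$136.66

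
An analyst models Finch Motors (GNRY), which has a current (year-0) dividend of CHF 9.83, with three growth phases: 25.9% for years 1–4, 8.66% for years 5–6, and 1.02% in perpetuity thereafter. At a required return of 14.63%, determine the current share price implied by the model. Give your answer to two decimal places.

Three-stage DDM. Project D₁…D_6; terminal Gordon value at t=6 with g = 0.0102; discount at r = 0.1463.
D_1 = 12.3760
D_2 = 15.5813
D_3 = 19.6169
D_4 = 24.6977
D_5 = 26.8365
D_6 = 29.1606
TV_6 = 29.4580/(0.1463−0.0102) = 216.4438
P₀ = Σ Dₜ/(1+r)ᵗ + TV_6/(1+r)^6 = 171.7961

CHF 171.80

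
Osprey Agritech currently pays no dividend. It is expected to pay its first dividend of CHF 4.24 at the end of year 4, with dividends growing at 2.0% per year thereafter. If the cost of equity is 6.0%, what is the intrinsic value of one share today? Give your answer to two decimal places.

CHF 89.00

Deferred-dividend DDM. At t=3 the remaining stream is a growing perpetuity with first payment D_4 = 4.24.
V_3 = D_4/(r−g) = 4.24/(0.06−0.02) = 106.0000
P₀ = V_3/(1+r)^3 = 106.0000/(1+0.06)^3 = 88.9996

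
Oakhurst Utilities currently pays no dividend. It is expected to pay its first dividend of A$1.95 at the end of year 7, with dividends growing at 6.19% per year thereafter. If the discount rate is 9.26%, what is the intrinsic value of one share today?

Deferred-dividend DDM. At t=6 the remaining stream is a growing perpetuity with first payment D_7 = 1.95.
V_6 = D_7/(r−g) = 1.95/(0.0926−0.0619) = 63.5179
P₀ = V_6/(1+r)^6 = 63.5179/(1+0.0926)^6 = 37.3361

A$37.34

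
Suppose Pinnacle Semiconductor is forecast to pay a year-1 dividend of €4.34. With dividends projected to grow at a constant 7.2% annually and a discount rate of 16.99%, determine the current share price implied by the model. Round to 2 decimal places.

€44.33

Gordon growth model: P₀ = D₁/(r − g), with D₁ = 4.34 given directly.
P₀ = 4.3400 / (0.1699 − 0.072) = 4.3400 / 0.0979 = 44.3309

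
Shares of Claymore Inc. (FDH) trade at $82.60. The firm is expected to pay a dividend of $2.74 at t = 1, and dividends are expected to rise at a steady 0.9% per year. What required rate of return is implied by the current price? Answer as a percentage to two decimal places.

Rearranging the constant-growth DDM: r = D₁/P₀ + g.
r = 2.7400 / 82.60 + 0.009 = 0.03317 + 0.009 = 0.04217

4.22%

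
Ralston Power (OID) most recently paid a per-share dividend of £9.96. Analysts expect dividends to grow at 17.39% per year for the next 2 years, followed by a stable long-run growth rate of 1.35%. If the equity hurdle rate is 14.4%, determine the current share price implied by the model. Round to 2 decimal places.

Two-stage DDM. Project D₁…D_2 at 0.1739, terminal growth 0.0135, discount at r = 0.144.
D_1 = 11.6920
D_2 = 13.7253
Terminal value at t=2: TV = D_3/(r−g) = 13.9106/(0.144−0.0135) = 106.5945
P₀ = 11.6920/(1+0.144)^1 + 13.7253/(1+0.144)^2 + 106.5945/(1+0.144)^2 = 102.1562

£102.16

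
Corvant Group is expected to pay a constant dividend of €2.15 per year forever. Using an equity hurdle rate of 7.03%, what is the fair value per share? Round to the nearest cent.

Zero-growth DDM (perpetuity): P₀ = D/r = 2.15 / 0.0703 = 30.5832

€30.58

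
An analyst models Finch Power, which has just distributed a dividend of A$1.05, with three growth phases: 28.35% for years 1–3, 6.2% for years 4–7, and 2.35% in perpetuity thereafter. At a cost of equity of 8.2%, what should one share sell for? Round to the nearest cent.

Three-stage DDM. Project D₁…D_7; terminal Gordon value at t=7 with g = 0.0235; discount at r = 0.082.
D_1 = 1.3477
D_2 = 1.7297
D_3 = 2.2201
D_4 = 2.3578
D_5 = 2.5040
D_6 = 2.6592
D_7 = 2.8241
TV_7 = 2.8904/(0.082−0.0235) = 49.4091
P₀ = Σ Dₜ/(1+r)ᵗ + TV_7/(1+r)^7 = 39.6270

A$39.63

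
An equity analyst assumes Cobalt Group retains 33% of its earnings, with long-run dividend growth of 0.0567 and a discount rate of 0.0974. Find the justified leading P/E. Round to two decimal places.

16.46

Payout ratio b = 1 − 0.33 = 0.67.
Justified leading P/E = b/(r−g) = 0.67/(0.0974−0.0567) = 16.4619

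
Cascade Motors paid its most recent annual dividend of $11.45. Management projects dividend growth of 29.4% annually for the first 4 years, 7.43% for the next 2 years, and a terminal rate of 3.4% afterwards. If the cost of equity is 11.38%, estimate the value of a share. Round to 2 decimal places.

$358.56

Three-stage DDM. Project D₁…D_6; terminal Gordon value at t=6 with g = 0.034; discount at r = 0.1138.
D_1 = 14.8163
D_2 = 19.1723
D_3 = 24.8089
D_4 = 32.1028
D_5 = 34.4880
D_6 = 37.0505
TV_6 = 38.3102/(0.1138−0.034) = 480.0775
P₀ = Σ Dₜ/(1+r)ᵗ + TV_6/(1+r)^6 = 358.5585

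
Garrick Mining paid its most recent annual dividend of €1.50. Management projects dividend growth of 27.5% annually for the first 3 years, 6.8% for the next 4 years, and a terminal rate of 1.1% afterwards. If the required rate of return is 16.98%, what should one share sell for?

€20.17

Three-stage DDM. Project D₁…D_7; terminal Gordon value at t=7 with g = 0.011; discount at r = 0.1698.
D_1 = 1.9125
D_2 = 2.4384
D_3 = 3.1090
D_4 = 3.3204
D_5 = 3.5462
D_6 = 3.7874
D_7 = 4.0449
TV_7 = 4.0894/(0.1698−0.011) = 25.7518
P₀ = Σ Dₜ/(1+r)ᵗ + TV_7/(1+r)^7 = 20.1690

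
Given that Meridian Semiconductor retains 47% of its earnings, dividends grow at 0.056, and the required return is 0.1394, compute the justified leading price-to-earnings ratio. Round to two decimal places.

Payout ratio b = 1 − 0.47 = 0.53.
Justified leading P/E = b/(r−g) = 0.53/(0.1394−0.056) = 6.3549

6.35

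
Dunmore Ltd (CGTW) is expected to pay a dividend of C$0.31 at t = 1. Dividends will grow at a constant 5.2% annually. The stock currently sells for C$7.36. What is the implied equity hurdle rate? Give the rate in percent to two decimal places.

9.41%

Rearranging the constant-growth DDM: r = D₁/P₀ + g.
r = 0.3100 / 7.36 + 0.052 = 0.04212 + 0.052 = 0.09412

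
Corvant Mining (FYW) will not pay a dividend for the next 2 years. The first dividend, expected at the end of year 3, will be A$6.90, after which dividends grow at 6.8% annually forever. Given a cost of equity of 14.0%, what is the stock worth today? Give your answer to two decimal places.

A$73.74

Deferred-dividend DDM. At t=2 the remaining stream is a growing perpetuity with first payment D_3 = 6.90.
V_2 = D_3/(r−g) = 6.90/(0.14−0.068) = 95.8333
P₀ = V_2/(1+r)^2 = 95.8333/(1+0.14)^2 = 73.7406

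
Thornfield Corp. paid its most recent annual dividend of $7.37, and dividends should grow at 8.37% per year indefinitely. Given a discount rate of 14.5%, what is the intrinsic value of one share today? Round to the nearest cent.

$130.29

Gordon growth model: P₀ = D₁/(r − g). D₁ = 7.37 × (1 + 0.0837) = 7.9869.
P₀ = 7.9869 / (0.145 − 0.0837) = 7.9869 / 0.0613 = 130.2915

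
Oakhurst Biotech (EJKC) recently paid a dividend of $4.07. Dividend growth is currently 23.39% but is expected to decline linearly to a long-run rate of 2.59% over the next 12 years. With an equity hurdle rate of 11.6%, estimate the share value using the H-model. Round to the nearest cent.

H-model: P₀ = D₀[(1+g_L) + H(g_S−g_L)]/(r−g_L), with H = 12/2 = 6.
P₀ = 4.07 × [(1+0.0259) + 6×(0.2339−0.0259)] / (0.116−0.0259)
   = 4.07 × 2.2739 / 0.0901 = 102.7167

$102.72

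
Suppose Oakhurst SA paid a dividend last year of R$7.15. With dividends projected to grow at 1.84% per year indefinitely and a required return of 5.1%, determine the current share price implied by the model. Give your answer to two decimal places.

R$223.36

Gordon growth model: P₀ = D₁/(r − g). D₁ = 7.15 × (1 + 0.0184) = 7.2816.
P₀ = 7.2816 / (0.051 − 0.0184) = 7.2816 / 0.0326 = 223.3607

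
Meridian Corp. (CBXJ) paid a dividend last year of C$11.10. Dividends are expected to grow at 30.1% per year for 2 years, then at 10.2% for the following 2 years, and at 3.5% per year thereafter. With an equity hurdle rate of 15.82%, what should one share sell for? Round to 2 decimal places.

C$159.00

Three-stage DDM. Project D₁…D_4; terminal Gordon value at t=4 with g = 0.035; discount at r = 0.1582.
D_1 = 14.4411
D_2 = 18.7879
D_3 = 20.7042
D_4 = 22.8161
TV_4 = 23.6146/(0.1582−0.035) = 191.6772
P₀ = Σ Dₜ/(1+r)ᵗ + TV_4/(1+r)^4 = 159.0016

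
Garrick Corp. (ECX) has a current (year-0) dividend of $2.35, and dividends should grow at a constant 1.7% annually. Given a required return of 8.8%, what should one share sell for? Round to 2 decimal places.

$33.66

Gordon growth model: P₀ = D₁/(r − g). D₁ = 2.35 × (1 + 0.017) = 2.3899.
P₀ = 2.3899 / (0.088 − 0.017) = 2.3899 / 0.071 = 33.6613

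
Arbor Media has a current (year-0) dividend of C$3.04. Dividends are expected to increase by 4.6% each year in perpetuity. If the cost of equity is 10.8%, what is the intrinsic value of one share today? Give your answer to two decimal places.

C$51.29

Gordon growth model: P₀ = D₁/(r − g). D₁ = 3.04 × (1 + 0.046) = 3.1798.
P₀ = 3.1798 / (0.108 − 0.046) = 3.1798 / 0.062 = 51.2877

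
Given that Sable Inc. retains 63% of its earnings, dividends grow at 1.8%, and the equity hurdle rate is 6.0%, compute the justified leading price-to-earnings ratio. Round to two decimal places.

8.81

Payout ratio b = 1 − 0.63 = 0.37.
Justified leading P/E = b/(r−g) = 0.37/(0.06−0.018) = 8.8095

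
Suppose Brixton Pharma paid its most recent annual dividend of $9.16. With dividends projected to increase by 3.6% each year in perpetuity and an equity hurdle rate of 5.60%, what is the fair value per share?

Gordon growth model: P₀ = D₁/(r − g). D₁ = 9.16 × (1 + 0.036) = 9.4898.
P₀ = 9.4898 / (0.056 − 0.036) = 9.4898 / 0.02 = 474.4880

$474.49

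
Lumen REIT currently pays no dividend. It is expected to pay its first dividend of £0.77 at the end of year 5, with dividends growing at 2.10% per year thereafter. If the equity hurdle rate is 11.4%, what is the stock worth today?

£5.38

Deferred-dividend DDM. At t=4 the remaining stream is a growing perpetuity with first payment D_5 = 0.77.
V_4 = D_5/(r−g) = 0.77/(0.114−0.021) = 8.2796
P₀ = V_4/(1+r)^4 = 8.2796/(1+0.114)^4 = 5.3761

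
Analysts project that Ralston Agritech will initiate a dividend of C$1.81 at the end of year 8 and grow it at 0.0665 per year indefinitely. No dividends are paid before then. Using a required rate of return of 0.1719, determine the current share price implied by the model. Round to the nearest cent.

Deferred-dividend DDM. At t=7 the remaining stream is a growing perpetuity with first payment D_8 = 1.81.
V_7 = D_8/(r−g) = 1.81/(0.1719−0.0665) = 17.1727
P₀ = V_7/(1+r)^7 = 17.1727/(1+0.1719)^7 = 5.6572

C$5.66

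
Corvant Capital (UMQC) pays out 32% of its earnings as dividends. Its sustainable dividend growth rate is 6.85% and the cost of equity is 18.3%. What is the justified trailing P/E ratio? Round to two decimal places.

2.99

Justified trailing P/E = b(1+g)/(r−g) = 0.32×(1+0.0685)/(0.183−0.0685) = 2.9862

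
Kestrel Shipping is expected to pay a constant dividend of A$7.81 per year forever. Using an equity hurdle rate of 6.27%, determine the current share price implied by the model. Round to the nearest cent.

Zero-growth DDM (perpetuity): P₀ = D/r = 7.81 / 0.0627 = 124.5614

A$124.56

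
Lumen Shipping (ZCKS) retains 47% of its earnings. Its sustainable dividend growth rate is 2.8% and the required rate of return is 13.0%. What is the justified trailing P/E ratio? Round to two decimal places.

5.34

Payout ratio b = 1 − 0.47 = 0.53.
Justified trailing P/E = b(1+g)/(r−g) = 0.53×(1+0.028)/(0.13−0.028) = 5.3416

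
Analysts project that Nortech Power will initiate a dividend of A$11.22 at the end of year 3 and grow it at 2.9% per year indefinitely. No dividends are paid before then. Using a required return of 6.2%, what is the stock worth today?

A$301.46

Deferred-dividend DDM. At t=2 the remaining stream is a growing perpetuity with first payment D_3 = 11.22.
V_2 = D_3/(r−g) = 11.22/(0.062−0.029) = 340.0000
P₀ = V_2/(1+r)^2 = 340.0000/(1+0.062)^2 = 301.4601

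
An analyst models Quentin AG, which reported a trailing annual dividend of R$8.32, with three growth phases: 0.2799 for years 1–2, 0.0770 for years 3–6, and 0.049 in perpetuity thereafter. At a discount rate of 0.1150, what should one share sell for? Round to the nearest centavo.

Three-stage DDM. Project D₁…D_6; terminal Gordon value at t=6 with g = 0.049; discount at r = 0.115.
D_1 = 10.6488
D_2 = 13.6294
D_3 = 14.6788
D_4 = 15.8091
D_5 = 17.0264
D_6 = 18.3374
TV_6 = 19.2360/(0.115−0.049) = 291.4538
P₀ = Σ Dₜ/(1+r)ᵗ + TV_6/(1+r)^6 = 212.4312

R$212.43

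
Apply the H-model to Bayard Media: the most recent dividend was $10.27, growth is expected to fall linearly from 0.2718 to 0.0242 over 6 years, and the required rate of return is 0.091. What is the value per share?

H-model: P₀ = D₀[(1+g_L) + H(g_S−g_L)]/(r−g_L), with H = 6/2 = 3.
P₀ = 10.27 × [(1+0.0242) + 3×(0.2718−0.0242)] / (0.091−0.0242)
   = 10.27 × 1.7670 / 0.0668 = 271.6630

$271.66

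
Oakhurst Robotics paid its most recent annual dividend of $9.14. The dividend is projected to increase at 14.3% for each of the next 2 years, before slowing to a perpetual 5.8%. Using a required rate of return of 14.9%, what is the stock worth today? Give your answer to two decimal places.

$123.30

Two-stage DDM. Project D₁…D_2 at 0.143, terminal growth 0.058, discount at r = 0.149.
D_1 = 10.4470
D_2 = 11.9409
Terminal value at t=2: TV = D_3/(r−g) = 12.6335/(0.149−0.058) = 138.8299
P₀ = 10.4470/(1+0.149)^1 + 11.9409/(1+0.149)^2 + 138.8299/(1+0.149)^2 = 123.2952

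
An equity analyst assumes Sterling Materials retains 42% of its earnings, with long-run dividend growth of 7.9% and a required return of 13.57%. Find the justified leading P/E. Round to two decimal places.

10.23

Payout ratio b = 1 − 0.42 = 0.58.
Justified leading P/E = b/(r−g) = 0.58/(0.1357−0.079) = 10.2293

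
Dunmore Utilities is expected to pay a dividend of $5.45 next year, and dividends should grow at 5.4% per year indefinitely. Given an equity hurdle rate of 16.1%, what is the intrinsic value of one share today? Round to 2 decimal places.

Gordon growth model: P₀ = D₁/(r − g), with D₁ = 5.45 given directly.
P₀ = 5.4500 / (0.161 − 0.054) = 5.4500 / 0.107 = 50.9346

$50.93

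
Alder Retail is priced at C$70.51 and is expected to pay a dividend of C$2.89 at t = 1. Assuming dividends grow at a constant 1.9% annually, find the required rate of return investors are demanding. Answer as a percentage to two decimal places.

6.00%

Rearranging the constant-growth DDM: r = D₁/P₀ + g.
r = 2.8900 / 70.51 + 0.019 = 0.04099 + 0.019 = 0.05999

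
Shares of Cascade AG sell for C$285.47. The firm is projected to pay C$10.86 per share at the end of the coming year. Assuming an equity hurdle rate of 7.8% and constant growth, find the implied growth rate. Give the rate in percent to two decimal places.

From P₀ = D₁/(r − g), the implied growth is g = r − D₁/P₀.
g = 0.078 − 10.86/285.47 = 0.078 − 0.03804 = 0.03996

4.00%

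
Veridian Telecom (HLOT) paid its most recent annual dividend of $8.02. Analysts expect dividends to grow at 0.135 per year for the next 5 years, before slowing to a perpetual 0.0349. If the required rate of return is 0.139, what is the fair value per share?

Two-stage DDM. Project D₁…D_5 at 0.135, terminal growth 0.0349, discount at r = 0.139.
D_1 = 9.1027
D_2 = 10.3316
D_3 = 11.7263
D_4 = 13.3094
D_5 = 15.1061
Terminal value at t=5: TV = D_6/(r−g) = 15.6334/(0.139−0.0349) = 150.1763
P₀ = 9.1027/(1+0.139)^1 + 10.3316/(1+0.139)^2 + 11.7263/(1+0.139)^3 + 13.3094/(1+0.139)^4 + 15.1061/(1+0.139)^5 + 150.1763/(1+0.139)^5 = 118.0193

$118.02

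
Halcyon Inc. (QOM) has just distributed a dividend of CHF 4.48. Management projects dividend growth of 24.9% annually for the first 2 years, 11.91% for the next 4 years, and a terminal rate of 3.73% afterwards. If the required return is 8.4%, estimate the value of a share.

CHF 186.96

Three-stage DDM. Project D₁…D_6; terminal Gordon value at t=6 with g = 0.0373; discount at r = 0.084.
D_1 = 5.5955
D_2 = 6.9888
D_3 = 7.8212
D_4 = 8.7527
D_5 = 9.7951
D_6 = 10.9617
TV_6 = 11.3706/(0.084−0.0373) = 243.4815
P₀ = Σ Dₜ/(1+r)ᵗ + TV_6/(1+r)^6 = 186.9581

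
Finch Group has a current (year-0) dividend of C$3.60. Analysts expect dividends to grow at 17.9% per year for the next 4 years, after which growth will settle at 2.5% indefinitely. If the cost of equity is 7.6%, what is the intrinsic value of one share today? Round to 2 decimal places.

Two-stage DDM. Project D₁…D_4 at 0.179, terminal growth 0.025, discount at r = 0.076.
D_1 = 4.2444
D_2 = 5.0041
D_3 = 5.8999
D_4 = 6.9560
Terminal value at t=4: TV = D_5/(r−g) = 7.1299/(0.076−0.025) = 139.8014
P₀ = 4.2444/(1+0.076)^1 + 5.0041/(1+0.076)^2 + 5.8999/(1+0.076)^3 + 6.9560/(1+0.076)^4 + 139.8014/(1+0.076)^4 = 122.4868

C$122.49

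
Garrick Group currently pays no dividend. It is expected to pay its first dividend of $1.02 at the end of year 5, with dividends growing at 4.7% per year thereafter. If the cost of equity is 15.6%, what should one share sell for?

Deferred-dividend DDM. At t=4 the remaining stream is a growing perpetuity with first payment D_5 = 1.02.
V_4 = D_5/(r−g) = 1.02/(0.156−0.047) = 9.3578
P₀ = V_4/(1+r)^4 = 9.3578/(1+0.156)^4 = 5.2401

$5.24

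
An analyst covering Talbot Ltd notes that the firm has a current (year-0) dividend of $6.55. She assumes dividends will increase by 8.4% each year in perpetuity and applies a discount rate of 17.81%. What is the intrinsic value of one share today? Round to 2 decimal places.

Gordon growth model: P₀ = D₁/(r − g). D₁ = 6.55 × (1 + 0.084) = 7.1002.
P₀ = 7.1002 / (0.1781 − 0.084) = 7.1002 / 0.0941 = 75.4538

$75.45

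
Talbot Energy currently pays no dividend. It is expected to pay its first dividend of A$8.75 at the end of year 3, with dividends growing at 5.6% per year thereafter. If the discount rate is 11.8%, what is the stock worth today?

Deferred-dividend DDM. At t=2 the remaining stream is a growing perpetuity with first payment D_3 = 8.75.
V_2 = D_3/(r−g) = 8.75/(0.118−0.056) = 141.1290
P₀ = V_2/(1+r)^2 = 141.1290/(1+0.118)^2 = 112.9101

A$112.91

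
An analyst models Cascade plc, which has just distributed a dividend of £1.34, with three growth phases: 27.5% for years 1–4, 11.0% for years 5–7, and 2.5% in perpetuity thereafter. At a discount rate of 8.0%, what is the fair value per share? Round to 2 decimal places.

Three-stage DDM. Project D₁…D_7; terminal Gordon value at t=7 with g = 0.025; discount at r = 0.08.
D_1 = 1.7085
D_2 = 2.1783
D_3 = 2.7774
D_4 = 3.5412
D_5 = 3.9307
D_6 = 4.3631
D_7 = 4.8430
TV_7 = 4.9641/(0.08−0.025) = 90.2559
P₀ = Σ Dₜ/(1+r)ᵗ + TV_7/(1+r)^7 = 69.1711

£69.17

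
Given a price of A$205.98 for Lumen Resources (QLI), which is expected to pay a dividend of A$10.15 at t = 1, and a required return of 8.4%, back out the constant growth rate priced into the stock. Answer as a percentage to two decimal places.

From P₀ = D₁/(r − g), the implied growth is g = r − D₁/P₀.
g = 0.084 − 10.15/205.98 = 0.084 − 0.04928 = 0.03472

3.47%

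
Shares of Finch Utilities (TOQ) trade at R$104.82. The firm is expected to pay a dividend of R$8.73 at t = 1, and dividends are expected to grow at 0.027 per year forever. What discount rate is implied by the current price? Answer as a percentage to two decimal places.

11.03%

Rearranging the constant-growth DDM: r = D₁/P₀ + g.
r = 8.7300 / 104.82 + 0.027 = 0.08329 + 0.027 = 0.11029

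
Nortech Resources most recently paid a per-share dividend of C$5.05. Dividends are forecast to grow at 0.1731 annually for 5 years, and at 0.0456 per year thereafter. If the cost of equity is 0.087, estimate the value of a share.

Two-stage DDM. Project D₁…D_5 at 0.1731, terminal growth 0.0456, discount at r = 0.087.
D_1 = 5.9242
D_2 = 6.9496
D_3 = 8.1526
D_4 = 9.5638
D_5 = 11.2193
Terminal value at t=5: TV = D_6/(r−g) = 11.7309/(0.087−0.0456) = 283.3556
P₀ = 5.9242/(1+0.087)^1 + 6.9496/(1+0.087)^2 + 8.1526/(1+0.087)^3 + 9.5638/(1+0.087)^4 + 11.2193/(1+0.087)^5 + 283.3556/(1+0.087)^5 = 218.6397

C$218.64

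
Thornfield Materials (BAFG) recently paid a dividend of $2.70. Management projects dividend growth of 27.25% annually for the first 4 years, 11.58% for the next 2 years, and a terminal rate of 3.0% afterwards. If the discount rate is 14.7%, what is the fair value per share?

Three-stage DDM. Project D₁…D_6; terminal Gordon value at t=6 with g = 0.03; discount at r = 0.147.
D_1 = 3.4358
D_2 = 4.3720
D_3 = 5.5634
D_4 = 7.0794
D_5 = 7.8992
D_6 = 8.8139
TV_6 = 9.0783/(0.147−0.03) = 77.5924
P₀ = Σ Dₜ/(1+r)ᵗ + TV_6/(1+r)^6 = 56.0203

$56.02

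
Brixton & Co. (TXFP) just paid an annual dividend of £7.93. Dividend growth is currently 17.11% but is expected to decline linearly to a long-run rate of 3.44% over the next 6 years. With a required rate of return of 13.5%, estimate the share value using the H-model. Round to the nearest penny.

H-model: P₀ = D₀[(1+g_L) + H(g_S−g_L)]/(r−g_L), with H = 6/2 = 3.
P₀ = 7.93 × [(1+0.0344) + 3×(0.1711−0.0344)] / (0.135−0.0344)
   = 7.93 × 1.4445 / 0.1006 = 113.8657

£113.87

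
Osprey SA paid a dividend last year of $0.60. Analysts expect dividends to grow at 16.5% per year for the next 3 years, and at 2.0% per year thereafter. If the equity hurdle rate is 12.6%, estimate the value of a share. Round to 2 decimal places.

$8.32

Two-stage DDM. Project D₁…D_3 at 0.165, terminal growth 0.02, discount at r = 0.126.
D_1 = 0.6990
D_2 = 0.8143
D_3 = 0.9487
Terminal value at t=3: TV = D_4/(r−g) = 0.9677/(0.126−0.02) = 9.1290
P₀ = 0.6990/(1+0.126)^1 + 0.8143/(1+0.126)^2 + 0.9487/(1+0.126)^3 + 9.1290/(1+0.126)^3 = 8.3221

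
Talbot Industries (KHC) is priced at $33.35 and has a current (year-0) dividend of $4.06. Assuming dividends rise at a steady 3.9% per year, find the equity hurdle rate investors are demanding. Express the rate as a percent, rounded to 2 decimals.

16.55%

Rearranging the constant-growth DDM: r = D₁/P₀ + g.
D₁ = 4.06 × (1 + 0.039) = 4.2183.
r = 4.2183 / 33.35 + 0.039 = 0.12649 + 0.039 = 0.16549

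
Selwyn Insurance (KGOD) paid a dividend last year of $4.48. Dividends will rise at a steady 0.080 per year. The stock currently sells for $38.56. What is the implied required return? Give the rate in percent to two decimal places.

20.55%

Rearranging the constant-growth DDM: r = D₁/P₀ + g.
D₁ = 4.48 × (1 + 0.08) = 4.8384.
r = 4.8384 / 38.56 + 0.08 = 0.12548 + 0.08 = 0.20548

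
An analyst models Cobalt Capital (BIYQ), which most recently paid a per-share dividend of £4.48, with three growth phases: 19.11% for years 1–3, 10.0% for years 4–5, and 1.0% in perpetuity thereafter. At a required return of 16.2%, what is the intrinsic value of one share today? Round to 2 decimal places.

£51.75

Three-stage DDM. Project D₁…D_5; terminal Gordon value at t=5 with g = 0.01; discount at r = 0.162.
D_1 = 5.3361
D_2 = 6.3559
D_3 = 7.5705
D_4 = 8.3275
D_5 = 9.1603
TV_5 = 9.2519/(0.162−0.01) = 60.8676
P₀ = Σ Dₜ/(1+r)ᵗ + TV_5/(1+r)^5 = 51.7473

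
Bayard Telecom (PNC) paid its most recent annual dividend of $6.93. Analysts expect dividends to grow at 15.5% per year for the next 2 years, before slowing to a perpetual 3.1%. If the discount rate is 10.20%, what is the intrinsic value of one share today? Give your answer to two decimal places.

Two-stage DDM. Project D₁…D_2 at 0.155, terminal growth 0.031, discount at r = 0.102.
D_1 = 8.0041
D_2 = 9.2448
Terminal value at t=2: TV = D_3/(r−g) = 9.5314/(0.102−0.031) = 134.2448
P₀ = 8.0041/(1+0.102)^1 + 9.2448/(1+0.102)^2 + 134.2448/(1+0.102)^2 = 125.4197

$125.42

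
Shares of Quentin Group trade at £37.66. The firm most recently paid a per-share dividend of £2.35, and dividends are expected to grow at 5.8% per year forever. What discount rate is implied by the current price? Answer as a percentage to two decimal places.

Rearranging the constant-growth DDM: r = D₁/P₀ + g.
D₁ = 2.35 × (1 + 0.058) = 2.4863.
r = 2.4863 / 37.66 + 0.058 = 0.06602 + 0.058 = 0.12402

12.40%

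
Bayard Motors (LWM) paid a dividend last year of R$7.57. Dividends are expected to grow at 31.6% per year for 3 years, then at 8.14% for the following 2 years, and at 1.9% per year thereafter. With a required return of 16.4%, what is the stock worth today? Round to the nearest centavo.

R$115.14

Three-stage DDM. Project D₁…D_5; terminal Gordon value at t=5 with g = 0.019; discount at r = 0.164.
D_1 = 9.9621
D_2 = 13.1101
D_3 = 17.2530
D_4 = 18.6573
D_5 = 20.1761
TV_5 = 20.5594/(0.164−0.019) = 141.7890
P₀ = Σ Dₜ/(1+r)ᵗ + TV_5/(1+r)^5 = 115.1355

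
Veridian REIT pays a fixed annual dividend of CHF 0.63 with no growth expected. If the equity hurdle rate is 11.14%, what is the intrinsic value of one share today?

CHF 5.66

Zero-growth DDM (perpetuity): P₀ = D/r = 0.63 / 0.1114 = 5.6553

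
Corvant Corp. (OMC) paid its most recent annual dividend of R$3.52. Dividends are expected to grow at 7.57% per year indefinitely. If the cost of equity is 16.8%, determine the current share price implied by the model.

Gordon growth model: P₀ = D₁/(r − g). D₁ = 3.52 × (1 + 0.0757) = 3.7865.
P₀ = 3.7865 / (0.168 − 0.0757) = 3.7865 / 0.0923 = 41.0234

R$41.02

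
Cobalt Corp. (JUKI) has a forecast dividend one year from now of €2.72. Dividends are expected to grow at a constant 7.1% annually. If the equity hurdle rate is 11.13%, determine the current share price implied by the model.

€67.49

Gordon growth model: P₀ = D₁/(r − g), with D₁ = 2.72 given directly.
P₀ = 2.7200 / (0.1113 − 0.071) = 2.7200 / 0.0403 = 67.4938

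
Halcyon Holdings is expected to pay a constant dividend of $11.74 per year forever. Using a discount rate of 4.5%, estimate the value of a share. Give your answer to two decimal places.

$260.89

Zero-growth DDM (perpetuity): P₀ = D/r = 11.74 / 0.045 = 260.8889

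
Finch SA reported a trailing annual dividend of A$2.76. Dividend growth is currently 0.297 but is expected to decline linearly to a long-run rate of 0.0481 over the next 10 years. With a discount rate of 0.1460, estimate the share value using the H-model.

A$64.63

H-model: P₀ = D₀[(1+g_L) + H(g_S−g_L)]/(r−g_L), with H = 10/2 = 5.
P₀ = 2.76 × [(1+0.0481) + 5×(0.297−0.0481)] / (0.146−0.0481)
   = 2.76 × 2.2926 / 0.0979 = 64.6331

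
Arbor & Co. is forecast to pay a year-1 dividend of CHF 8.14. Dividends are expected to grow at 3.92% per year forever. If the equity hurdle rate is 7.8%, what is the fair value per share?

CHF 209.79

Gordon growth model: P₀ = D₁/(r − g), with D₁ = 8.14 given directly.
P₀ = 8.1400 / (0.078 − 0.0392) = 8.1400 / 0.0388 = 209.7938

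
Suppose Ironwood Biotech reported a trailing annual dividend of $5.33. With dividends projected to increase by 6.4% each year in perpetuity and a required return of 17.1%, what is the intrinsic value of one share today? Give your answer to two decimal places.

$53.00

Gordon growth model: P₀ = D₁/(r − g). D₁ = 5.33 × (1 + 0.064) = 5.6711.
P₀ = 5.6711 / (0.171 − 0.064) = 5.6711 / 0.107 = 53.0011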